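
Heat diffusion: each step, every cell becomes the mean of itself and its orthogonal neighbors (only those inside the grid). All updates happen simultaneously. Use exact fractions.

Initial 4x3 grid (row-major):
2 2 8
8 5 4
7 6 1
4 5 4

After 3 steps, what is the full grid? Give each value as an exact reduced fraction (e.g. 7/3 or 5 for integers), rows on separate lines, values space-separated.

Answer: 19/4 66041/14400 967/216
12031/2400 28639/6000 32143/7200
37823/7200 28609/6000 31373/7200
5569/1080 67871/14400 2267/540

Derivation:
After step 1:
  4 17/4 14/3
  11/2 5 9/2
  25/4 24/5 15/4
  16/3 19/4 10/3
After step 2:
  55/12 215/48 161/36
  83/16 481/100 215/48
  1313/240 491/100 983/240
  49/9 1093/240 71/18
After step 3:
  19/4 66041/14400 967/216
  12031/2400 28639/6000 32143/7200
  37823/7200 28609/6000 31373/7200
  5569/1080 67871/14400 2267/540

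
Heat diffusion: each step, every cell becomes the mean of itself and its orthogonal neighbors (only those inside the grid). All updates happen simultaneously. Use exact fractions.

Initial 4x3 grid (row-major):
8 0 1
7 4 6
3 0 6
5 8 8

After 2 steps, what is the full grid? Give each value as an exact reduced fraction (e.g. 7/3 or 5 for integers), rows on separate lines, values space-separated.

Answer: 55/12 839/240 59/18
353/80 103/25 899/240
1127/240 108/25 1247/240
43/9 1327/240 211/36

Derivation:
After step 1:
  5 13/4 7/3
  11/2 17/5 17/4
  15/4 21/5 5
  16/3 21/4 22/3
After step 2:
  55/12 839/240 59/18
  353/80 103/25 899/240
  1127/240 108/25 1247/240
  43/9 1327/240 211/36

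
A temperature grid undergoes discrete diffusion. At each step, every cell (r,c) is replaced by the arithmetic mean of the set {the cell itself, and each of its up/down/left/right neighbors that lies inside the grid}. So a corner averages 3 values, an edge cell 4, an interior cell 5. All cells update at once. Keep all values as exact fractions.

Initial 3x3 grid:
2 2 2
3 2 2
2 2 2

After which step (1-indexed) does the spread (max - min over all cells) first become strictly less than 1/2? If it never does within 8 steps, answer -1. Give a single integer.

Answer: 1

Derivation:
Step 1: max=7/3, min=2, spread=1/3
  -> spread < 1/2 first at step 1
Step 2: max=547/240, min=2, spread=67/240
Step 3: max=4757/2160, min=407/200, spread=1807/10800
Step 4: max=1885963/864000, min=11161/5400, spread=33401/288000
Step 5: max=16781933/7776000, min=1123391/540000, spread=3025513/38880000
Step 6: max=6685726867/3110400000, min=60355949/28800000, spread=53531/995328
Step 7: max=399280925849/186624000000, min=16343116051/7776000000, spread=450953/11943936
Step 8: max=23903783560603/11197440000000, min=1967248610519/933120000000, spread=3799043/143327232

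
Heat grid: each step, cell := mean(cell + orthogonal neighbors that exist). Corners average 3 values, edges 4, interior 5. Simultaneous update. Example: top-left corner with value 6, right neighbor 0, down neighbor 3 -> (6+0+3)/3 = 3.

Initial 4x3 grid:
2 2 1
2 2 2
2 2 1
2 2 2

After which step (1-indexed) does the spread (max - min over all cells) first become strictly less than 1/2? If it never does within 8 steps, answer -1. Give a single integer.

Step 1: max=2, min=3/2, spread=1/2
Step 2: max=2, min=59/36, spread=13/36
  -> spread < 1/2 first at step 2
Step 3: max=393/200, min=12343/7200, spread=361/1440
Step 4: max=10439/5400, min=227231/129600, spread=4661/25920
Step 5: max=4123379/2160000, min=11561137/6480000, spread=809/6480
Step 6: max=36844699/19440000, min=839029601/466560000, spread=1809727/18662400
Step 7: max=274399427/145800000, min=50742752059/27993600000, spread=77677517/1119744000
Step 8: max=21868933549/11664000000, min=3057333605681/1679616000000, spread=734342603/13436928000

Answer: 2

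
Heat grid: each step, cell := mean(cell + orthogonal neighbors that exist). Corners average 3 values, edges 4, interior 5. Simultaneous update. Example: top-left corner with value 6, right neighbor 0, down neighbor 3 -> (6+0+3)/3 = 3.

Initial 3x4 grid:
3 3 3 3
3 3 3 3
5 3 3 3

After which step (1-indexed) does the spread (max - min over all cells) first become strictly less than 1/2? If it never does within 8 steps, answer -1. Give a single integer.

Step 1: max=11/3, min=3, spread=2/3
Step 2: max=32/9, min=3, spread=5/9
Step 3: max=365/108, min=3, spread=41/108
  -> spread < 1/2 first at step 3
Step 4: max=43097/12960, min=3, spread=4217/12960
Step 5: max=2541949/777600, min=10879/3600, spread=38417/155520
Step 6: max=151168211/46656000, min=218597/72000, spread=1903471/9331200
Step 7: max=8999069089/2799360000, min=6595759/2160000, spread=18038617/111974400
Step 8: max=537152982851/167961600000, min=596126759/194400000, spread=883978523/6718464000

Answer: 3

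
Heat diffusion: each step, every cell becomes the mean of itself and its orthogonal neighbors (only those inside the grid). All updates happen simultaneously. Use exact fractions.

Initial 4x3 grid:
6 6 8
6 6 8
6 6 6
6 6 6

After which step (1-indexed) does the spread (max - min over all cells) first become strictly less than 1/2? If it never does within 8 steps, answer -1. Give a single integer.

Step 1: max=22/3, min=6, spread=4/3
Step 2: max=125/18, min=6, spread=17/18
Step 3: max=914/135, min=6, spread=104/135
Step 4: max=430049/64800, min=5447/900, spread=7573/12960
Step 5: max=25497001/3888000, min=82217/13500, spread=363701/777600
  -> spread < 1/2 first at step 5
Step 6: max=1515533999/233280000, min=2207413/360000, spread=681043/1866240
Step 7: max=90350137141/13996800000, min=599082089/97200000, spread=163292653/559872000
Step 8: max=5393675884319/839808000000, min=18053139163/2916000000, spread=1554974443/6718464000

Answer: 5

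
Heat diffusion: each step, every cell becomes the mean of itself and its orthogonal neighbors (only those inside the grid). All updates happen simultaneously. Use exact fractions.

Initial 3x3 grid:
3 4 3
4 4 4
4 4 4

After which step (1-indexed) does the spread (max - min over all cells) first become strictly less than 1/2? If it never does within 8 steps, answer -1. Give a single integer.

Answer: 2

Derivation:
Step 1: max=4, min=7/2, spread=1/2
Step 2: max=4, min=131/36, spread=13/36
  -> spread < 1/2 first at step 2
Step 3: max=565/144, min=5323/1440, spread=109/480
Step 4: max=14039/3600, min=97051/25920, spread=20149/129600
Step 5: max=2005109/518400, min=19506067/5184000, spread=545023/5184000
Step 6: max=24988763/6480000, min=1176776249/311040000, spread=36295/497664
Step 7: max=5976664169/1555200000, min=70764429403/18662400000, spread=305773/5971968
Step 8: max=59665424503/15552000000, min=4255661329841/1119744000000, spread=2575951/71663616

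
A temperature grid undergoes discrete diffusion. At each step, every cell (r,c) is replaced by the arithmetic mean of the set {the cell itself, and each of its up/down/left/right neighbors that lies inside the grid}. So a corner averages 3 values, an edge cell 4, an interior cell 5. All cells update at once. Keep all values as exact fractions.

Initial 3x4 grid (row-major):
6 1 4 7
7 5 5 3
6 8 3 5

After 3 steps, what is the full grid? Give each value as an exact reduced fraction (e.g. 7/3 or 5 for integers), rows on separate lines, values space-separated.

After step 1:
  14/3 4 17/4 14/3
  6 26/5 4 5
  7 11/2 21/4 11/3
After step 2:
  44/9 1087/240 203/48 167/36
  343/60 247/50 237/50 13/3
  37/6 459/80 221/48 167/36
After step 3:
  10897/2160 33457/7200 32647/7200 1901/432
  19541/3600 7699/1500 3427/750 4129/900
  4229/720 12869/2400 35497/7200 1955/432

Answer: 10897/2160 33457/7200 32647/7200 1901/432
19541/3600 7699/1500 3427/750 4129/900
4229/720 12869/2400 35497/7200 1955/432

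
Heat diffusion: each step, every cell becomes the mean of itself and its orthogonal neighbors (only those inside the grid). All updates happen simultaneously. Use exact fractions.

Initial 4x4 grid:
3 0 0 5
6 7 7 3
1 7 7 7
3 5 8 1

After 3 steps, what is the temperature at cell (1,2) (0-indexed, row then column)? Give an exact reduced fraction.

Step 1: cell (1,2) = 24/5
Step 2: cell (1,2) = 259/50
Step 3: cell (1,2) = 13613/3000
Full grid after step 3:
  73/20 4331/1200 14057/3600 4079/1080
  1617/400 459/100 13613/3000 4253/900
  1103/240 983/200 4159/750 4603/900
  1609/360 31/6 1192/225 1489/270

Answer: 13613/3000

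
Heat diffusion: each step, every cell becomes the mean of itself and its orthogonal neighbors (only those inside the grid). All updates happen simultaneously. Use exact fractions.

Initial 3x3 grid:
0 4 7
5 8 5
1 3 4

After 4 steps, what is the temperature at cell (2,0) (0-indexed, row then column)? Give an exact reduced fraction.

Step 1: cell (2,0) = 3
Step 2: cell (2,0) = 7/2
Step 3: cell (2,0) = 89/24
Step 4: cell (2,0) = 629/160
Full grid after step 4:
  35761/8640 773281/172800 125273/25920
  114701/28800 316397/72000 203989/43200
  629/160 10123/2400 2471/540

Answer: 629/160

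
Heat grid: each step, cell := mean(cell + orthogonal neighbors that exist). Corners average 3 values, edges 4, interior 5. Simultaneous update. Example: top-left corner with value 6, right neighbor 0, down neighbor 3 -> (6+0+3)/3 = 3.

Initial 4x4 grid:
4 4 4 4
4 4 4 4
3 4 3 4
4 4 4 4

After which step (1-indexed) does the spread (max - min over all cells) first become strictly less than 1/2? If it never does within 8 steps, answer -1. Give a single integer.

Step 1: max=4, min=18/5, spread=2/5
  -> spread < 1/2 first at step 1
Step 2: max=4, min=443/120, spread=37/120
Step 3: max=1587/400, min=8101/2160, spread=293/1350
Step 4: max=28409/7200, min=163541/43200, spread=6913/43200
Step 5: max=156999/40000, min=1472633/388800, spread=333733/2430000
Step 6: max=25377617/6480000, min=221886991/58320000, spread=3255781/29160000
Step 7: max=759023267/194400000, min=6666488701/1749600000, spread=82360351/874800000
Step 8: max=22737348089/5832000000, min=200486977159/52488000000, spread=2074577821/26244000000

Answer: 1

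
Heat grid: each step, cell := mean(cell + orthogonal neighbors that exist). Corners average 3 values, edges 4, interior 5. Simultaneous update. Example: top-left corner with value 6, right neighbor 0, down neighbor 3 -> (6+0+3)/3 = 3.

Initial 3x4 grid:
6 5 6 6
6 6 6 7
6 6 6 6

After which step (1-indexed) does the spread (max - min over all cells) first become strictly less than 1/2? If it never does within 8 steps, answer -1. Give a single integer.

Answer: 3

Derivation:
Step 1: max=19/3, min=17/3, spread=2/3
Step 2: max=1507/240, min=689/120, spread=43/80
Step 3: max=13397/2160, min=6269/1080, spread=859/2160
  -> spread < 1/2 first at step 3
Step 4: max=159131/25920, min=37987/6480, spread=7183/25920
Step 5: max=9521329/1555200, min=1142869/194400, spread=378377/1555200
Step 6: max=568571867/93312000, min=4306229/729000, spread=3474911/18662400
Step 7: max=34028621233/5598720000, min=2072288183/349920000, spread=174402061/1119744000
Step 8: max=2036376223187/335923200000, min=62334363491/10497600000, spread=1667063659/13436928000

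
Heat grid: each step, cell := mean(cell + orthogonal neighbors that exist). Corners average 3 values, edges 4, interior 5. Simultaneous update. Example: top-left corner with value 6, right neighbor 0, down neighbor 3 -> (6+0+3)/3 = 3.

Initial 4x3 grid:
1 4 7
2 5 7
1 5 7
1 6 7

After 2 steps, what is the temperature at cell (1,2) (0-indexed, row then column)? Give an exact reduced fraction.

Answer: 59/10

Derivation:
Step 1: cell (1,2) = 13/2
Step 2: cell (1,2) = 59/10
Full grid after step 2:
  53/18 1031/240 67/12
  343/120 112/25 59/10
  359/120 229/50 367/60
  29/9 1133/240 215/36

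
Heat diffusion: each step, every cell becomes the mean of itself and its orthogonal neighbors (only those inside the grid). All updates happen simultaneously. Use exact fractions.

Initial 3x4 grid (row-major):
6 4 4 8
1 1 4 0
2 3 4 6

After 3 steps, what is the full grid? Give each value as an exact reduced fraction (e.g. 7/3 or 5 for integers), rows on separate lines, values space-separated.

After step 1:
  11/3 15/4 5 4
  5/2 13/5 13/5 9/2
  2 5/2 17/4 10/3
After step 2:
  119/36 901/240 307/80 9/2
  323/120 279/100 379/100 433/120
  7/3 227/80 761/240 145/36
After step 3:
  7021/2160 24637/7200 9529/2400 2867/720
  20017/7200 4759/1500 5159/1500 28667/7200
  629/240 6679/2400 24887/7200 7781/2160

Answer: 7021/2160 24637/7200 9529/2400 2867/720
20017/7200 4759/1500 5159/1500 28667/7200
629/240 6679/2400 24887/7200 7781/2160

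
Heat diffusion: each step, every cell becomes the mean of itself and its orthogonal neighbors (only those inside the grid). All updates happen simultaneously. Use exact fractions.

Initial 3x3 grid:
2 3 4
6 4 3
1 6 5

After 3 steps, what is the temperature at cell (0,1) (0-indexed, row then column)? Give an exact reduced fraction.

Answer: 17231/4800

Derivation:
Step 1: cell (0,1) = 13/4
Step 2: cell (0,1) = 293/80
Step 3: cell (0,1) = 17231/4800
Full grid after step 3:
  3947/1080 17231/4800 8129/2160
  5977/1600 3961/1000 1563/400
  8729/2160 304/75 2281/540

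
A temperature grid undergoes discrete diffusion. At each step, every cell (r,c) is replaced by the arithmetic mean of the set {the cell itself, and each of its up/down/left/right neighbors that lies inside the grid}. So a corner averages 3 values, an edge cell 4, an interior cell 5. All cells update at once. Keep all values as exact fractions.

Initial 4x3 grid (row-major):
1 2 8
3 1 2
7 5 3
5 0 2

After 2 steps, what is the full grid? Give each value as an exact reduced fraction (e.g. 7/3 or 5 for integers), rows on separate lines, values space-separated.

After step 1:
  2 3 4
  3 13/5 7/2
  5 16/5 3
  4 3 5/3
After step 2:
  8/3 29/10 7/2
  63/20 153/50 131/40
  19/5 84/25 341/120
  4 89/30 23/9

Answer: 8/3 29/10 7/2
63/20 153/50 131/40
19/5 84/25 341/120
4 89/30 23/9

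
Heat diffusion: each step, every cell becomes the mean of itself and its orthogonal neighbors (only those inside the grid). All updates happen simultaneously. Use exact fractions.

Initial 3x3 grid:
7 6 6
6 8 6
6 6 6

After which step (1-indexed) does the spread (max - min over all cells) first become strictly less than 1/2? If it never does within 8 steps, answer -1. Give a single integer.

Step 1: max=27/4, min=6, spread=3/4
Step 2: max=119/18, min=249/40, spread=139/360
  -> spread < 1/2 first at step 2
Step 3: max=93523/14400, min=1127/180, spread=1121/4800
Step 4: max=419909/64800, min=912301/144000, spread=187471/1296000
Step 5: max=25011223/3888000, min=4107683/648000, spread=2921/31104
Step 6: max=1500242381/233280000, min=247476751/38880000, spread=24611/373248
Step 7: max=89793940207/13996800000, min=14857672847/2332800000, spread=207329/4478976
Step 8: max=5384076139829/839808000000, min=892797494659/139968000000, spread=1746635/53747712

Answer: 2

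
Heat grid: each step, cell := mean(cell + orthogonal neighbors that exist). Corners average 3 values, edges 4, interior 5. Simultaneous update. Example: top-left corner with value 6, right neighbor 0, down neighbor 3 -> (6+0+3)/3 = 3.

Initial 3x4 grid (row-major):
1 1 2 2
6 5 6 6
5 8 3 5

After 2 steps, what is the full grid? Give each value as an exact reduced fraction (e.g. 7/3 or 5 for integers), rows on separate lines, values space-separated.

After step 1:
  8/3 9/4 11/4 10/3
  17/4 26/5 22/5 19/4
  19/3 21/4 11/2 14/3
After step 2:
  55/18 193/60 191/60 65/18
  369/80 427/100 113/25 343/80
  95/18 1337/240 1189/240 179/36

Answer: 55/18 193/60 191/60 65/18
369/80 427/100 113/25 343/80
95/18 1337/240 1189/240 179/36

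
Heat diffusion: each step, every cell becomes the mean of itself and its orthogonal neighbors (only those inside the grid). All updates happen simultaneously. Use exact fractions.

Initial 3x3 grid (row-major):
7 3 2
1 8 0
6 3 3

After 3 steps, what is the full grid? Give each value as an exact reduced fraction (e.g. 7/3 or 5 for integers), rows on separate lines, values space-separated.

After step 1:
  11/3 5 5/3
  11/2 3 13/4
  10/3 5 2
After step 2:
  85/18 10/3 119/36
  31/8 87/20 119/48
  83/18 10/3 41/12
After step 3:
  859/216 707/180 1313/432
  2107/480 4169/1200 9757/2880
  851/216 707/180 443/144

Answer: 859/216 707/180 1313/432
2107/480 4169/1200 9757/2880
851/216 707/180 443/144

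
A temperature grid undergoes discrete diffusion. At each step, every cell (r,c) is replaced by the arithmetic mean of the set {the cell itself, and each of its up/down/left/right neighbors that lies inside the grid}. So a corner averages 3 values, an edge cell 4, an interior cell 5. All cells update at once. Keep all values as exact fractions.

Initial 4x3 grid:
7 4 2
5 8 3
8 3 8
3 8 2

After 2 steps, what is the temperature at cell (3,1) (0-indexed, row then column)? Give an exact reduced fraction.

Step 1: cell (3,1) = 4
Step 2: cell (3,1) = 35/6
Full grid after step 2:
  211/36 1091/240 9/2
  1301/240 291/50 337/80
  301/48 487/100 89/16
  181/36 35/6 14/3

Answer: 35/6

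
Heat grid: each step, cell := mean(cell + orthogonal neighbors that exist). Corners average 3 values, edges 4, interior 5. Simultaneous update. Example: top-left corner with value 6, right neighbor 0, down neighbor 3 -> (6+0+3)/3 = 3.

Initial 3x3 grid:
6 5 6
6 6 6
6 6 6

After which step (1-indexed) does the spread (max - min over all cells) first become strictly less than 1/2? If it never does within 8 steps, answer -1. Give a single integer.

Answer: 1

Derivation:
Step 1: max=6, min=17/3, spread=1/3
  -> spread < 1/2 first at step 1
Step 2: max=6, min=1373/240, spread=67/240
Step 3: max=1193/200, min=12523/2160, spread=1807/10800
Step 4: max=32039/5400, min=5026037/864000, spread=33401/288000
Step 5: max=3196609/540000, min=45426067/7776000, spread=3025513/38880000
Step 6: max=170044051/28800000, min=18197473133/3110400000, spread=53531/995328
Step 7: max=45864883949/7776000000, min=1093711074151/186624000000, spread=450953/11943936
Step 8: max=5497711389481/933120000000, min=65675736439397/11197440000000, spread=3799043/143327232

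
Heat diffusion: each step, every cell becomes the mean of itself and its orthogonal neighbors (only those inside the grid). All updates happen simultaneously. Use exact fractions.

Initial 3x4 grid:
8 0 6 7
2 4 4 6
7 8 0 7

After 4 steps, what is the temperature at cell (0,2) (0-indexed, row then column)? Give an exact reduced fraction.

Answer: 1019267/216000

Derivation:
Step 1: cell (0,2) = 17/4
Step 2: cell (0,2) = 229/48
Step 3: cell (0,2) = 33731/7200
Step 4: cell (0,2) = 1019267/216000
Full grid after step 4:
  571657/129600 956027/216000 1019267/216000 321851/64800
  1300301/288000 182023/40000 845641/180000 533711/108000
  609407/129600 250663/54000 255473/54000 9868/2025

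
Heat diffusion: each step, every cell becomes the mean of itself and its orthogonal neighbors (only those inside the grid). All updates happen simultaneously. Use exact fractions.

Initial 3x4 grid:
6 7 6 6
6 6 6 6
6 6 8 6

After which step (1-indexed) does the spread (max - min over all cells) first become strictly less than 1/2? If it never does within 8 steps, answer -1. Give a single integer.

Answer: 2

Derivation:
Step 1: max=20/3, min=6, spread=2/3
Step 2: max=391/60, min=73/12, spread=13/30
  -> spread < 1/2 first at step 2
Step 3: max=3451/540, min=1393/225, spread=539/2700
Step 4: max=685331/108000, min=201133/32400, spread=44663/324000
Step 5: max=6145961/972000, min=6038701/972000, spread=5363/48600
Step 6: max=11489747/1822500, min=181489477/29160000, spread=93859/1166400
Step 7: max=1376775671/218700000, min=10899987293/1749600000, spread=4568723/69984000
Step 8: max=329977575631/52488000000, min=654712995637/104976000000, spread=8387449/167961600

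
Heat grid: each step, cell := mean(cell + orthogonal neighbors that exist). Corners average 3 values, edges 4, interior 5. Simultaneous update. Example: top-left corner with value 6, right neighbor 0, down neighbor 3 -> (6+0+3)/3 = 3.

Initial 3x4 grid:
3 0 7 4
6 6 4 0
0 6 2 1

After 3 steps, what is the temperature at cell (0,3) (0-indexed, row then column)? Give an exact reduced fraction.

Answer: 1747/540

Derivation:
Step 1: cell (0,3) = 11/3
Step 2: cell (0,3) = 29/9
Step 3: cell (0,3) = 1747/540
Full grid after step 3:
  1339/360 3013/800 25747/7200 1747/540
  18013/4800 7497/2000 20101/6000 41609/14400
  151/40 2863/800 7399/2400 116/45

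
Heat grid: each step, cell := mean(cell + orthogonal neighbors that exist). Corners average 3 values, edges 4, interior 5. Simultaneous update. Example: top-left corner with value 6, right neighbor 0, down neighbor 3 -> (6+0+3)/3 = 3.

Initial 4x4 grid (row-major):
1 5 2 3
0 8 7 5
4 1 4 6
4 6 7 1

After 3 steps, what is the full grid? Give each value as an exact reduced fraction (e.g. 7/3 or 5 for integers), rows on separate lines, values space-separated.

After step 1:
  2 4 17/4 10/3
  13/4 21/5 26/5 21/4
  9/4 23/5 5 4
  14/3 9/2 9/2 14/3
After step 2:
  37/12 289/80 1007/240 77/18
  117/40 17/4 239/50 1067/240
  443/120 411/100 233/50 227/48
  137/36 137/30 14/3 79/18
After step 3:
  2309/720 1817/480 30359/7200 4651/1080
  279/80 7871/2000 13399/3000 32819/7200
  13079/3600 12767/3000 5507/1200 32803/7200
  4343/1080 7717/1800 8227/1800 1985/432

Answer: 2309/720 1817/480 30359/7200 4651/1080
279/80 7871/2000 13399/3000 32819/7200
13079/3600 12767/3000 5507/1200 32803/7200
4343/1080 7717/1800 8227/1800 1985/432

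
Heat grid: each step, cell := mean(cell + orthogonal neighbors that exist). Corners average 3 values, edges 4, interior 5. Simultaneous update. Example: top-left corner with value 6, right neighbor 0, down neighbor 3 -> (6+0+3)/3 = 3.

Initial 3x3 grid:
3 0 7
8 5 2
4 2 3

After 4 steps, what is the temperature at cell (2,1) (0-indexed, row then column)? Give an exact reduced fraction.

Answer: 534431/144000

Derivation:
Step 1: cell (2,1) = 7/2
Step 2: cell (2,1) = 139/40
Step 3: cell (2,1) = 3041/800
Step 4: cell (2,1) = 534431/144000
Full grid after step 4:
  514433/129600 3209461/864000 4873/1350
  852209/216000 684541/180000 3034211/864000
  258979/64800 534431/144000 463333/129600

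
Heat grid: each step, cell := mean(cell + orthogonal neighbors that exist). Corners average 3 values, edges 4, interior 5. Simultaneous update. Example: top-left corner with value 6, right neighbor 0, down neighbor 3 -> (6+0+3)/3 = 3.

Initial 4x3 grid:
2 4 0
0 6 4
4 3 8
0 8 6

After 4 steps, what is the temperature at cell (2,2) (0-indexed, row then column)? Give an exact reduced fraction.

Step 1: cell (2,2) = 21/4
Step 2: cell (2,2) = 1373/240
Step 3: cell (2,2) = 34877/7200
Step 4: cell (2,2) = 1036859/216000
Full grid after step 4:
  21703/7200 342227/108000 233527/64800
  228773/72000 167773/45000 859819/216000
  274453/72000 1500709/360000 1036859/216000
  58081/14400 4062251/864000 647929/129600

Answer: 1036859/216000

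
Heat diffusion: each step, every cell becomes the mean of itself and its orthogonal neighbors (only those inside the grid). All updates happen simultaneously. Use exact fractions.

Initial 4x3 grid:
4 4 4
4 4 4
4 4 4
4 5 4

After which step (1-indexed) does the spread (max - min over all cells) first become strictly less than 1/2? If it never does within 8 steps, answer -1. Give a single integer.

Step 1: max=13/3, min=4, spread=1/3
  -> spread < 1/2 first at step 1
Step 2: max=1027/240, min=4, spread=67/240
Step 3: max=9077/2160, min=4, spread=437/2160
Step 4: max=3613531/864000, min=4009/1000, spread=29951/172800
Step 5: max=32319821/7776000, min=13579/3375, spread=206761/1555200
Step 6: max=12897795571/3110400000, min=21765671/5400000, spread=14430763/124416000
Step 7: max=771603741689/186624000000, min=1745652727/432000000, spread=139854109/1492992000
Step 8: max=46212231890251/11197440000000, min=157371228977/38880000000, spread=7114543559/89579520000

Answer: 1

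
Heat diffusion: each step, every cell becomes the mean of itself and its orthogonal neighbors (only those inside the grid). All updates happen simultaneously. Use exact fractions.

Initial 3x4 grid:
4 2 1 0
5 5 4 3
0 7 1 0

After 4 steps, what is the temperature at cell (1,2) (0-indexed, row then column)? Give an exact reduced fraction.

Step 1: cell (1,2) = 14/5
Step 2: cell (1,2) = 139/50
Step 3: cell (1,2) = 15397/6000
Step 4: cell (1,2) = 956963/360000
Full grid after step 4:
  110027/32400 674563/216000 539183/216000 276523/129600
  1542641/432000 575269/180000 956963/360000 1866937/864000
  2399/675 239021/72000 584183/216000 301423/129600

Answer: 956963/360000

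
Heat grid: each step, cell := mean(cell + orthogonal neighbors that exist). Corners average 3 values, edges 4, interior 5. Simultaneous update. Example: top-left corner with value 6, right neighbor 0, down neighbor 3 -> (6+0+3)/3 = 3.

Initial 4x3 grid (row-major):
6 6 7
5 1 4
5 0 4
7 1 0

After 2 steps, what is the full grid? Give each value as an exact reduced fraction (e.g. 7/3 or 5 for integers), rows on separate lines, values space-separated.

After step 1:
  17/3 5 17/3
  17/4 16/5 4
  17/4 11/5 2
  13/3 2 5/3
After step 2:
  179/36 293/60 44/9
  521/120 373/100 223/60
  451/120 273/100 37/15
  127/36 51/20 17/9

Answer: 179/36 293/60 44/9
521/120 373/100 223/60
451/120 273/100 37/15
127/36 51/20 17/9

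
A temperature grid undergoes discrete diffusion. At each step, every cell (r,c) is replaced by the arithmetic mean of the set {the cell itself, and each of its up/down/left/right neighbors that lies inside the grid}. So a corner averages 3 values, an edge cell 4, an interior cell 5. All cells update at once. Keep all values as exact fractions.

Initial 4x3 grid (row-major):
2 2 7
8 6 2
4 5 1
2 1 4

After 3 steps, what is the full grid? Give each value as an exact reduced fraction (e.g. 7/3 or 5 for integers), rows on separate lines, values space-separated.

Answer: 197/45 12073/2880 8581/2160
137/32 308/75 545/144
1121/288 4237/1200 10/3
7139/2160 2243/720 169/60

Derivation:
After step 1:
  4 17/4 11/3
  5 23/5 4
  19/4 17/5 3
  7/3 3 2
After step 2:
  53/12 991/240 143/36
  367/80 17/4 229/60
  929/240 15/4 31/10
  121/36 161/60 8/3
After step 3:
  197/45 12073/2880 8581/2160
  137/32 308/75 545/144
  1121/288 4237/1200 10/3
  7139/2160 2243/720 169/60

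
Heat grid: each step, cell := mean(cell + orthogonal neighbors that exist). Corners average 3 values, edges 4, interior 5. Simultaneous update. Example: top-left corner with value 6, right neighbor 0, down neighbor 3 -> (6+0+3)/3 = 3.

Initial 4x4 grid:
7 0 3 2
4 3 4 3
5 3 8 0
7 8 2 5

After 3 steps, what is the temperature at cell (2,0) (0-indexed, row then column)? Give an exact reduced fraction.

Answer: 17213/3600

Derivation:
Step 1: cell (2,0) = 19/4
Step 2: cell (2,0) = 647/120
Step 3: cell (2,0) = 17213/3600
Full grid after step 3:
  1957/540 12647/3600 10307/3600 6307/2160
  15617/3600 2747/750 21577/6000 20959/7200
  17213/3600 5759/1200 227/60 5347/1440
  11929/2160 35221/7200 1325/288 1003/270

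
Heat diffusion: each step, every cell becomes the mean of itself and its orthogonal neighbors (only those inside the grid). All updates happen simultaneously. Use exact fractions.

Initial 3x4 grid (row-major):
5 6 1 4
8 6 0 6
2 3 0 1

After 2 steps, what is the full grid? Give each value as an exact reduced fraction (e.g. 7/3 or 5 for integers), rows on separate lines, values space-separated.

Answer: 193/36 1091/240 811/240 55/18
1231/240 197/50 137/50 227/80
37/9 761/240 521/240 73/36

Derivation:
After step 1:
  19/3 9/2 11/4 11/3
  21/4 23/5 13/5 11/4
  13/3 11/4 1 7/3
After step 2:
  193/36 1091/240 811/240 55/18
  1231/240 197/50 137/50 227/80
  37/9 761/240 521/240 73/36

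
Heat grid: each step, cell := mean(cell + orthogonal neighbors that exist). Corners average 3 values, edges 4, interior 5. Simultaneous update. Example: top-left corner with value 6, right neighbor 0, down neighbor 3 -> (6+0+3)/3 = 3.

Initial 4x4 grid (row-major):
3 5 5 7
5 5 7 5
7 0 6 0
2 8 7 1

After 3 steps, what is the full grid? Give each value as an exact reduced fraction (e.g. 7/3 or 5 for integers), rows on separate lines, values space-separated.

Answer: 2471/540 17821/3600 3721/720 11281/2160
16831/3600 6983/1500 5939/1200 6761/1440
16103/3600 28639/6000 12953/3000 30133/7200
10417/2160 32401/7200 31753/7200 823/216

Derivation:
After step 1:
  13/3 9/2 6 17/3
  5 22/5 28/5 19/4
  7/2 26/5 4 3
  17/3 17/4 11/2 8/3
After step 2:
  83/18 577/120 653/120 197/36
  517/120 247/50 99/20 1141/240
  581/120 427/100 233/50 173/48
  161/36 1237/240 197/48 67/18
After step 3:
  2471/540 17821/3600 3721/720 11281/2160
  16831/3600 6983/1500 5939/1200 6761/1440
  16103/3600 28639/6000 12953/3000 30133/7200
  10417/2160 32401/7200 31753/7200 823/216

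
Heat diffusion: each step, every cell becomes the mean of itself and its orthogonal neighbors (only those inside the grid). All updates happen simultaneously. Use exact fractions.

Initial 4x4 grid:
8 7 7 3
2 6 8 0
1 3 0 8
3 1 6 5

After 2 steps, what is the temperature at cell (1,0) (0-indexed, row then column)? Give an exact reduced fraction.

Answer: 521/120

Derivation:
Step 1: cell (1,0) = 17/4
Step 2: cell (1,0) = 521/120
Full grid after step 2:
  203/36 1447/240 1247/240 43/9
  521/120 457/100 127/25 233/60
  311/120 179/50 353/100 29/6
  43/18 607/240 211/48 151/36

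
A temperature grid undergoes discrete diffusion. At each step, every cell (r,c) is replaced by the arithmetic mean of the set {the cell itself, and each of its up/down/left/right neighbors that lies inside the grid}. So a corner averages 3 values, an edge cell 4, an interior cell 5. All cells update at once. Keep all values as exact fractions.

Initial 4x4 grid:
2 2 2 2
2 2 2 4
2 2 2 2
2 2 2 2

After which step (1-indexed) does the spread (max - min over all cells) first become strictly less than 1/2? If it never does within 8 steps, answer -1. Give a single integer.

Answer: 3

Derivation:
Step 1: max=8/3, min=2, spread=2/3
Step 2: max=151/60, min=2, spread=31/60
Step 3: max=1291/540, min=2, spread=211/540
  -> spread < 1/2 first at step 3
Step 4: max=124843/54000, min=2, spread=16843/54000
Step 5: max=1110643/486000, min=9079/4500, spread=130111/486000
Step 6: max=32802367/14580000, min=547159/270000, spread=3255781/14580000
Step 7: max=975153691/437400000, min=551107/270000, spread=82360351/437400000
Step 8: max=28995316891/13122000000, min=99706441/48600000, spread=2074577821/13122000000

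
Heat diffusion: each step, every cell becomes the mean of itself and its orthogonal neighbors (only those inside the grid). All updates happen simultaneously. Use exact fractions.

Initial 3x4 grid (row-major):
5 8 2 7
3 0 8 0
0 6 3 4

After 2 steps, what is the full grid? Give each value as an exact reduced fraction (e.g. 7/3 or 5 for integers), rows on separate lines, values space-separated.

Answer: 133/36 61/12 39/10 14/3
23/6 78/25 477/100 761/240
29/12 31/8 373/120 37/9

Derivation:
After step 1:
  16/3 15/4 25/4 3
  2 5 13/5 19/4
  3 9/4 21/4 7/3
After step 2:
  133/36 61/12 39/10 14/3
  23/6 78/25 477/100 761/240
  29/12 31/8 373/120 37/9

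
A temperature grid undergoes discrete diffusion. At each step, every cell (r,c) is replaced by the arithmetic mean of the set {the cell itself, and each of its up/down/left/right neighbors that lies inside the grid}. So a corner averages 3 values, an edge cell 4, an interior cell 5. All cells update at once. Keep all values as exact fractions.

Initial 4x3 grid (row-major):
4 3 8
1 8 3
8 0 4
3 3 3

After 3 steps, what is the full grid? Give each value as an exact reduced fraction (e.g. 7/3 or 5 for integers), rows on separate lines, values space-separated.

After step 1:
  8/3 23/4 14/3
  21/4 3 23/4
  3 23/5 5/2
  14/3 9/4 10/3
After step 2:
  41/9 193/48 97/18
  167/48 487/100 191/48
  1051/240 307/100 971/240
  119/36 297/80 97/36
After step 3:
  217/54 67807/14400 241/54
  31111/7200 23303/6000 32911/7200
  25621/7200 8031/2000 24821/7200
  4103/1080 5113/1600 3763/1080

Answer: 217/54 67807/14400 241/54
31111/7200 23303/6000 32911/7200
25621/7200 8031/2000 24821/7200
4103/1080 5113/1600 3763/1080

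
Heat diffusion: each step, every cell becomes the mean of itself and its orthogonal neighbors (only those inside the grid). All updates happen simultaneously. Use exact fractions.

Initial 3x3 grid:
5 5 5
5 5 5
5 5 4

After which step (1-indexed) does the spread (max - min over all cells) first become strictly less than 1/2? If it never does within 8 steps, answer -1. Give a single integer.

Answer: 1

Derivation:
Step 1: max=5, min=14/3, spread=1/3
  -> spread < 1/2 first at step 1
Step 2: max=5, min=85/18, spread=5/18
Step 3: max=5, min=1039/216, spread=41/216
Step 4: max=1789/360, min=62669/12960, spread=347/2592
Step 5: max=17843/3600, min=3781063/777600, spread=2921/31104
Step 6: max=2134517/432000, min=227451461/46656000, spread=24611/373248
Step 7: max=47943259/9720000, min=13678077967/2799360000, spread=207329/4478976
Step 8: max=2553198401/518400000, min=821778047549/167961600000, spread=1746635/53747712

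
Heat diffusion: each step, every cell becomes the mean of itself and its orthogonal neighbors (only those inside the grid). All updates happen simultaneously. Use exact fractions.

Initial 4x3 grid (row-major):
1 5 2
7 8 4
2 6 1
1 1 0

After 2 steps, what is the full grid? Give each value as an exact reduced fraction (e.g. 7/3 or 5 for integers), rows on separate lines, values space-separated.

Answer: 77/18 9/2 137/36
113/24 437/100 97/24
403/120 367/100 323/120
22/9 19/10 65/36

Derivation:
After step 1:
  13/3 4 11/3
  9/2 6 15/4
  4 18/5 11/4
  4/3 2 2/3
After step 2:
  77/18 9/2 137/36
  113/24 437/100 97/24
  403/120 367/100 323/120
  22/9 19/10 65/36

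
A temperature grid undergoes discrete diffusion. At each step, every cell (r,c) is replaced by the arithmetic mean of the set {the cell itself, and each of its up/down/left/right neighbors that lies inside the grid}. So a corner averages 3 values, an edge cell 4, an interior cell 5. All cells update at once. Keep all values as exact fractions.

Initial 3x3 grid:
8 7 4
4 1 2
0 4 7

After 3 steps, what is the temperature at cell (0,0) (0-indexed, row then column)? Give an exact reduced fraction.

Step 1: cell (0,0) = 19/3
Step 2: cell (0,0) = 175/36
Step 3: cell (0,0) = 9821/2160
Full grid after step 3:
  9821/2160 15863/3600 4693/1080
  18559/4800 23749/6000 27901/7200
  7441/2160 256/75 3943/1080

Answer: 9821/2160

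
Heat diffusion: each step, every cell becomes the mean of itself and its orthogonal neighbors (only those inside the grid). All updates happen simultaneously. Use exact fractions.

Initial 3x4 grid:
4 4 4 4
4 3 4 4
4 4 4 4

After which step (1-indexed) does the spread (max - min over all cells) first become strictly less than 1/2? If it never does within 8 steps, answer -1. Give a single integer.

Step 1: max=4, min=15/4, spread=1/4
  -> spread < 1/2 first at step 1
Step 2: max=4, min=377/100, spread=23/100
Step 3: max=1587/400, min=18389/4800, spread=131/960
Step 4: max=28409/7200, min=166249/43200, spread=841/8640
Step 5: max=5666627/1440000, min=66577949/17280000, spread=56863/691200
Step 6: max=50850457/12960000, min=600545659/155520000, spread=386393/6220800
Step 7: max=20315641187/5184000000, min=240438276869/62208000000, spread=26795339/497664000
Step 8: max=1217073850333/311040000000, min=14446104285871/3732480000000, spread=254051069/5971968000

Answer: 1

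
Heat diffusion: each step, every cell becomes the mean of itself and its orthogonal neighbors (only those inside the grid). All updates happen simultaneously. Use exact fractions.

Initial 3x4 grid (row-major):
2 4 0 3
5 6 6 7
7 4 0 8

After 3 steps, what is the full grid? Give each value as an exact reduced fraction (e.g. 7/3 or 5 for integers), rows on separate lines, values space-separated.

Answer: 1781/432 27313/7200 28403/7200 8693/2160
1771/400 2197/500 1574/375 4141/900
2071/432 32813/7200 3767/800 1127/240

Derivation:
After step 1:
  11/3 3 13/4 10/3
  5 5 19/5 6
  16/3 17/4 9/2 5
After step 2:
  35/9 179/48 803/240 151/36
  19/4 421/100 451/100 68/15
  175/36 229/48 351/80 31/6
After step 3:
  1781/432 27313/7200 28403/7200 8693/2160
  1771/400 2197/500 1574/375 4141/900
  2071/432 32813/7200 3767/800 1127/240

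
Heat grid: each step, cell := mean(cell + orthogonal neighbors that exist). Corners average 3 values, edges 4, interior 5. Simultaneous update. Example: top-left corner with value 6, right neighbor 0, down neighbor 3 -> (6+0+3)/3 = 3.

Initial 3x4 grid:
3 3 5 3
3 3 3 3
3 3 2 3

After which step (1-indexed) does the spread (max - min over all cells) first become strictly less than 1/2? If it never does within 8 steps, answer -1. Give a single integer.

Step 1: max=11/3, min=8/3, spread=1
Step 2: max=52/15, min=101/36, spread=119/180
Step 3: max=899/270, min=10451/3600, spread=4607/10800
  -> spread < 1/2 first at step 3
Step 4: max=350897/108000, min=106429/36000, spread=3161/10800
Step 5: max=3115157/972000, min=968549/324000, spread=20951/97200
Step 6: max=92434559/29160000, min=7324007/2430000, spread=181859/1166400
Step 7: max=5509824481/1749600000, min=883490651/291600000, spread=8355223/69984000
Step 8: max=328847498129/104976000000, min=3328460599/1093500000, spread=14904449/167961600

Answer: 3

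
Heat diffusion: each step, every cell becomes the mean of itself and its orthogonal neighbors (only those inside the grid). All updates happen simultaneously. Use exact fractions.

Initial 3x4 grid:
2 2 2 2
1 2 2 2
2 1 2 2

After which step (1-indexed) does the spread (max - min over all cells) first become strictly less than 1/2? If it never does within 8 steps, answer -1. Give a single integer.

Step 1: max=2, min=4/3, spread=2/3
Step 2: max=2, min=127/80, spread=33/80
  -> spread < 1/2 first at step 2
Step 3: max=2, min=3461/2160, spread=859/2160
Step 4: max=3521/1800, min=217597/129600, spread=7183/25920
Step 5: max=209789/108000, min=13212923/7776000, spread=378377/1555200
Step 6: max=2070211/1080000, min=807458377/466560000, spread=3474911/18662400
Step 7: max=184946011/97200000, min=48904399643/27993600000, spread=174402061/1119744000
Step 8: max=22016183273/11664000000, min=2961947433937/1679616000000, spread=1667063659/13436928000

Answer: 2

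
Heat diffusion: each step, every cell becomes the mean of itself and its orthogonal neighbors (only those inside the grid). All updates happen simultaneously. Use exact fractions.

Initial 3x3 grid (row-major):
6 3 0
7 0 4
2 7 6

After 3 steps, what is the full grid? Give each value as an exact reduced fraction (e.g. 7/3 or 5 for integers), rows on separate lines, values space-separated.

Answer: 2153/540 46649/14400 6887/2160
57599/14400 23863/6000 7979/2400
4921/1080 6511/1600 8917/2160

Derivation:
After step 1:
  16/3 9/4 7/3
  15/4 21/5 5/2
  16/3 15/4 17/3
After step 2:
  34/9 847/240 85/36
  1117/240 329/100 147/40
  77/18 379/80 143/36
After step 3:
  2153/540 46649/14400 6887/2160
  57599/14400 23863/6000 7979/2400
  4921/1080 6511/1600 8917/2160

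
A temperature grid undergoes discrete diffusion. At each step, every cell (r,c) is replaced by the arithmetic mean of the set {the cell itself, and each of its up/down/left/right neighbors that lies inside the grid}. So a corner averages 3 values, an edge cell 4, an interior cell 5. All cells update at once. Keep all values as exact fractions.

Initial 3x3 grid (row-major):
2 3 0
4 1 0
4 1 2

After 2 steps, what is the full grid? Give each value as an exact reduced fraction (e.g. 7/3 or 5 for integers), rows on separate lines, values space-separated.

Answer: 29/12 73/40 13/12
211/80 44/25 91/80
31/12 39/20 5/4

Derivation:
After step 1:
  3 3/2 1
  11/4 9/5 3/4
  3 2 1
After step 2:
  29/12 73/40 13/12
  211/80 44/25 91/80
  31/12 39/20 5/4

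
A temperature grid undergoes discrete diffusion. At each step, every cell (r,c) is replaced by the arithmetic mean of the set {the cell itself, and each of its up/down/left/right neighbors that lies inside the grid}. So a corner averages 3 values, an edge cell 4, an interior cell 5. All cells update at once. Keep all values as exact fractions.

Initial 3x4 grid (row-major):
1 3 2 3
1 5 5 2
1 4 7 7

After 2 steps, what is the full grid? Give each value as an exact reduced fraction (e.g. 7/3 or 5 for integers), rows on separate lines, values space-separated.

Answer: 77/36 169/60 47/15 59/18
139/60 84/25 421/100 967/240
11/4 39/10 293/60 46/9

Derivation:
After step 1:
  5/3 11/4 13/4 7/3
  2 18/5 21/5 17/4
  2 17/4 23/4 16/3
After step 2:
  77/36 169/60 47/15 59/18
  139/60 84/25 421/100 967/240
  11/4 39/10 293/60 46/9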